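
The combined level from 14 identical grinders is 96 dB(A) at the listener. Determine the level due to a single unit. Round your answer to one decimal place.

84.5 dB(A)

Dividing the total intensity by 14 lowers the level by 10·log₁₀ 14 = 11.461 dB: L₁ = 96 − 11.461.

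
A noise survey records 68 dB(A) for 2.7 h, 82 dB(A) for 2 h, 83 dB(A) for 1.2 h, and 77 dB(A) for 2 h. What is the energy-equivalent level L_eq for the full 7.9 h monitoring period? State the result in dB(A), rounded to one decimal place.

L_eq = 10·log₁₀[(1/T)·Σ tᵢ·10^(Lᵢ/10)] with T = 7.9 h.
Σ tᵢ·10^(Lᵢ/10) = 2.7·10^(68/10) + 2·10^(82/10) + 1.2·10^(83/10) + 2·10^(77/10) = 6.737e+08.
L_eq = 10·log₁₀(6.737e+08/7.9) = 79.31 dB(A).

79.3 dB(A)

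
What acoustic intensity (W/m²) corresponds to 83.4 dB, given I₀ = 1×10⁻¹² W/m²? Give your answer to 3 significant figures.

0.000219 W/m²

L = 10·log₁₀(I/I₀) ⇒ I = I₀·10^(L/10) = 10⁻¹² × 10^8.34.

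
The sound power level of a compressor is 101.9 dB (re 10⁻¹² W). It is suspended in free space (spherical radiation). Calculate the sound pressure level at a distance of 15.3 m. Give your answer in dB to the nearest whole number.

67 dB

The power spreads over a sphere of area 4π·r², so L_p = L_w − 10·log₁₀(4π·r²).
4π·r² = 2942 m², 10·log₁₀ of that is 34.686 dB.
L_p = 101.9 − 34.686 = 67.21 dB.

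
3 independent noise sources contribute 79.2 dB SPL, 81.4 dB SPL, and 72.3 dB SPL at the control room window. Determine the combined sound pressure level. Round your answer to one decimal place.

For uncorrelated sources the intensities add, so convert each level to linear form, sum, and take 10·log₁₀ of the total.
Σ 10^(L/10) = 10^(79.2/10) + 10^(81.4/10) + 10^(72.3/10) = 2.382e+08.
L_total = 10·log₁₀(2.382e+08) = 83.77 dB SPL.

83.8 dB SPL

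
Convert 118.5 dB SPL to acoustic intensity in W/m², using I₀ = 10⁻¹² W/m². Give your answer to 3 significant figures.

0.708 W/m²

L = 10·log₁₀(I/I₀) ⇒ I = I₀·10^(L/10) = 10⁻¹² × 10^11.85.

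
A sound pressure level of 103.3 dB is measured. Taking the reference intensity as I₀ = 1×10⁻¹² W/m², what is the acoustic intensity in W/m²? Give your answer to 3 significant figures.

0.0214 W/m²

I = I₀·10^(L/10) = 10⁻¹² × 10^(103.3/10) = 10^(-1.670).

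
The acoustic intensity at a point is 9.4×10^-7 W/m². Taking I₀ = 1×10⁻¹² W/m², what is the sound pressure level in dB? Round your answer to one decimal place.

Dividing by I₀ shifts the exponent by 12: I/I₀ = 9.4×10^5.
L = 10·(0.9731 + 5) = 59.73 dB.

59.7 dB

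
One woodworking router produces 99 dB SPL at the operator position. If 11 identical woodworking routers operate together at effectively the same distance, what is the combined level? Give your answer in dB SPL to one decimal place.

With 11 equal, uncorrelated contributions the intensity is 11× that of one unit, giving a rise of 10·log₁₀ 11.
L_total = 99 + 10·log₁₀(11) = 99 + 10.414 = 109.41 dB SPL.

109.4 dB SPL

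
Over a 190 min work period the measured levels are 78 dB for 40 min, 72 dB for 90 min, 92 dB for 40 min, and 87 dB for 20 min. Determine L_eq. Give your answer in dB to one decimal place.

L_eq = 10·log₁₀[(1/T)·Σ tᵢ·10^(Lᵢ/10)] with T = 190 min.
Σ tᵢ·10^(Lᵢ/10) = 40·10^(78/10) + 90·10^(72/10) + 40·10^(92/10) + 20·10^(87/10) = 7.737e+10.
L_eq = 10·log₁₀(7.737e+10/190) = 86.10 dB.

86.1 dB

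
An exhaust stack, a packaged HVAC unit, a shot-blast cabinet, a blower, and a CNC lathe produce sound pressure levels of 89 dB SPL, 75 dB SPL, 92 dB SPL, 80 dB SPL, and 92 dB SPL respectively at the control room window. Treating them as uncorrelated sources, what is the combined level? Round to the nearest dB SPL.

96 dB SPL

Incoherent sources combine by intensity addition: L_total = 10·log₁₀(Σ 10^(L_i/10)).
Σ 10^(L/10) = 10^(89/10) + 10^(75/10) + 10^(92/10) + 10^(80/10) + 10^(92/10) = 4.096e+09.
L_total = 10·log₁₀(4.096e+09) = 96.12 dB SPL.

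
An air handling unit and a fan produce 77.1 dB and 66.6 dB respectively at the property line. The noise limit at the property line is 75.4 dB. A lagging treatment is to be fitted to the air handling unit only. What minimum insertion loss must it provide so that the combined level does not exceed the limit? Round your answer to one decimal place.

The untreated sources together contribute 10^(66.6/10) = 4.571e+06, i.e. 66.60 dB.
The limit corresponds to 10^(75.4/10) = 3.467e+07; subtracting the fixed part leaves 3.010e+07 for the air handling unit, i.e. 74.79 dB.
So the air handling unit must be reduced from 77.1 to 74.79 dB: IL = 2.31 dB.

2.3 dB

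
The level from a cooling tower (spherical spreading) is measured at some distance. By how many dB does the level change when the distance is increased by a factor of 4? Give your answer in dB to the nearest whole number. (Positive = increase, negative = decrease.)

-12 dB

Point-source spreading: ΔL = −20·log₁₀(r₂/r₁).
ΔL = −20·log₁₀(4) = -12.04 dB.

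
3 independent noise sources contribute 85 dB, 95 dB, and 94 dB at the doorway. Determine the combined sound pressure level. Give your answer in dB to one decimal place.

For uncorrelated sources the intensities add, so convert each level to linear form, sum, and take 10·log₁₀ of the total.
Σ 10^(L/10) = 10^(85/10) + 10^(95/10) + 10^(94/10) = 5.990e+09.
L_total = 10·log₁₀(5.990e+09) = 97.77 dB.

97.8 dB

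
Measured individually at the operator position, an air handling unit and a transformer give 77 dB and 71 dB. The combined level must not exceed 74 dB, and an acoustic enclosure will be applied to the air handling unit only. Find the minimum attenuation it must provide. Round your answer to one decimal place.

6.0 dB

The untreated sources together contribute 10^(71/10) = 1.259e+07, i.e. 71.00 dB.
The limit corresponds to 10^(74/10) = 2.512e+07; subtracting the fixed part leaves 1.253e+07 for the air handling unit, i.e. 70.98 dB.
So the air handling unit must be reduced from 77 to 70.98 dB: IL = 6.02 dB.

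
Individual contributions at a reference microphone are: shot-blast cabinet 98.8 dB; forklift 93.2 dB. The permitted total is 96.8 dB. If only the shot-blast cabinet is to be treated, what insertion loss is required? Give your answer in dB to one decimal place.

Fixed contribution from the other source: Σ 10^(L/10) = 10^(93.2/10) = 2.089e+09 (93.20 dB).
To meet 96.8 dB overall, the treated shot-blast cabinet may contribute at most 10^(96.8/10) − 2.089e+09 = 2.697e+09, i.e. 94.31 dB.
Required insertion loss = 98.8 − 94.31 = 4.49 dB.

4.5 dB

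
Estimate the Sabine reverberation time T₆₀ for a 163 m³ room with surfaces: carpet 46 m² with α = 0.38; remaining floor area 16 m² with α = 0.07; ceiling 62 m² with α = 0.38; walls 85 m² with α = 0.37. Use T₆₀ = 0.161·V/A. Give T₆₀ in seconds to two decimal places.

Total absorption A = 46·0.38 + 16·0.07 + 62·0.38 + 85·0.37 = 73.61 m² sabins.
T₆₀ = 0.161·V/A = 0.161·163/73.61 = 0.357 s.

0.36 s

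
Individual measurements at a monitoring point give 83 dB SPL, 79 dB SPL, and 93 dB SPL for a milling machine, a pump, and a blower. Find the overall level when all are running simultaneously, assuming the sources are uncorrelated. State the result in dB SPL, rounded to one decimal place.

93.6 dB SPL

For uncorrelated sources the intensities add, so convert each level to linear form, sum, and take 10·log₁₀ of the total.
Σ 10^(L/10) = 10^(83/10) + 10^(79/10) + 10^(93/10) = 2.274e+09.
L_total = 10·log₁₀(2.274e+09) = 93.57 dB SPL.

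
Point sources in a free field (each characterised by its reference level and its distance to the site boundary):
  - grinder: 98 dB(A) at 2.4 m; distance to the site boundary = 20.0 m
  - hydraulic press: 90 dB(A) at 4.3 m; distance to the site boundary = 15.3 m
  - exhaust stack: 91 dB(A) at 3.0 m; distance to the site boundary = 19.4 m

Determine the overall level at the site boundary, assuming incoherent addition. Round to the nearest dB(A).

83 dB(A)

Propagate each source to the receiver with L = L_ref − 20·log₁₀(r/r_ref), then add intensities.
grinder: 98 − 20·log₁₀(20.0/2.4) = 98 − 18.42 = 79.58 dB(A).
hydraulic press: 90 − 20·log₁₀(15.3/4.3) = 90 − 11.02 = 78.98 dB(A).
exhaust stack: 91 − 20·log₁₀(19.4/3.0) = 91 − 16.21 = 74.79 dB(A).
Σ 10^(L/10) = 1.999e+08 → L_total = 10·log₁₀(1.999e+08) = 83.01 dB(A).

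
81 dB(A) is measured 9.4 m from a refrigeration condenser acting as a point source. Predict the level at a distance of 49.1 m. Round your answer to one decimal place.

66.6 dB(A)

For a point source, L₂ = L₁ − 20·log₁₀(r₂/r₁).
L₂ = 81 − 20·log₁₀(49.1/9.4) = 81 − 14.359 = 66.64 dB(A).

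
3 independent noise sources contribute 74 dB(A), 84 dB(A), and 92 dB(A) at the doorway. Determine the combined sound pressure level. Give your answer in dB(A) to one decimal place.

92.7 dB(A)

For uncorrelated sources the intensities add, so convert each level to linear form, sum, and take 10·log₁₀ of the total.
Σ 10^(L/10) = 10^(74/10) + 10^(84/10) + 10^(92/10) = 1.861e+09.
L_total = 10·log₁₀(1.861e+09) = 92.70 dB(A).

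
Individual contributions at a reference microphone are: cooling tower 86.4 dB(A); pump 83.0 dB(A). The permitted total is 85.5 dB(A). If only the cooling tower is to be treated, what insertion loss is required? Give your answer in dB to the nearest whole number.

Fixed contribution from the other source: Σ 10^(L/10) = 10^(83.0/10) = 1.995e+08 (83.00 dB(A)).
To meet 85.5 dB(A) overall, the treated cooling tower may contribute at most 10^(85.5/10) − 1.995e+08 = 1.553e+08, i.e. 81.91 dB(A).
Required insertion loss = 86.4 − 81.91 = 4.49 dB.

4 dB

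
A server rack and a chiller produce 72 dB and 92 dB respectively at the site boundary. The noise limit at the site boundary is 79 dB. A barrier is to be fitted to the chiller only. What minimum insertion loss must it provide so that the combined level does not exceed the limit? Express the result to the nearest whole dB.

14 dB

The untreated sources together contribute 10^(72/10) = 1.585e+07, i.e. 72.00 dB.
The limit corresponds to 10^(79/10) = 7.943e+07; subtracting the fixed part leaves 6.358e+07 for the chiller, i.e. 78.03 dB.
Required insertion loss = 92 − 78.03 = 13.97 dB.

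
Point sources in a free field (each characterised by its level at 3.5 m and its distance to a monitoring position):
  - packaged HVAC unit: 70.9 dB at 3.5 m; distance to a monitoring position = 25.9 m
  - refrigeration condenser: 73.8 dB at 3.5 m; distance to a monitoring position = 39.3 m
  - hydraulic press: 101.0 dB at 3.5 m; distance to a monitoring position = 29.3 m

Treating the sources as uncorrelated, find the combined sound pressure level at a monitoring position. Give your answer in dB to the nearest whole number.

Apply inverse-square spreading to bring every level to the receiver, then sum 10^(L/10).
packaged HVAC unit: 70.9 − 20·log₁₀(25.9/3.5) = 70.9 − 17.38 = 53.52 dB.
refrigeration condenser: 73.8 − 20·log₁₀(39.3/3.5) = 73.8 − 21.01 = 52.79 dB.
hydraulic press: 101.0 − 20·log₁₀(29.3/3.5) = 101.0 − 18.46 = 82.54 dB.
Σ 10^(L/10) = 1.801e+08 → L_total = 10·log₁₀(1.801e+08) = 82.55 dB.

83 dB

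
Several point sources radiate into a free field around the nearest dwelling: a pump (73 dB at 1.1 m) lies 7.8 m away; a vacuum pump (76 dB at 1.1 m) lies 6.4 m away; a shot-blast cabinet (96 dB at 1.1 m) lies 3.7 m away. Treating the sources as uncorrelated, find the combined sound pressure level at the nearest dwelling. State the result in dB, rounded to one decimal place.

85.5 dB

Apply inverse-square spreading to bring every level to the receiver, then sum 10^(L/10).
pump: 73 − 20·log₁₀(7.8/1.1) = 73 − 17.01 = 55.99 dB.
vacuum pump: 76 − 20·log₁₀(6.4/1.1) = 76 − 15.30 = 60.70 dB.
shot-blast cabinet: 96 − 20·log₁₀(3.7/1.1) = 96 − 10.54 = 85.46 dB.
Σ 10^(L/10) = 3.534e+08 → L_total = 10·log₁₀(3.534e+08) = 85.48 dB.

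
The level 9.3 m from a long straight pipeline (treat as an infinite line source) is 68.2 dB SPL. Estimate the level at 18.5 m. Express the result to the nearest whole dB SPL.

65 dB SPL

Line-source attenuation: ΔL = 10·log₁₀(r₂/r₁) = 10·log₁₀(18.5/9.3) = 2.987 dB.
L₂ = 68.2 − 10·log₁₀(18.5/9.3) = 68.2 − 2.987 = 65.21 dB SPL.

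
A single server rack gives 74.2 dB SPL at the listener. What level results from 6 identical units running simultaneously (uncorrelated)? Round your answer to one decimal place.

L_total = L₁ + 10·log₁₀ N for N identical incoherent sources.
L_total = 74.2 + 10·log₁₀(6) = 74.2 + 7.782 = 81.98 dB SPL.

82.0 dB SPL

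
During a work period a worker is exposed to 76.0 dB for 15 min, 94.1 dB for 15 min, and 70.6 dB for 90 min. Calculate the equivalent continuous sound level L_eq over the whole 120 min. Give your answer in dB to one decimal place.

85.2 dB

Weight each interval's intensity by its duration and average over T = 120 min:
Σ tᵢ·10^(Lᵢ/10) = 15·10^(76.0/10) + 15·10^(94.1/10) + 90·10^(70.6/10) = 4.019e+10.
L_eq = 10·log₁₀(4.019e+10/120) = 85.25 dB.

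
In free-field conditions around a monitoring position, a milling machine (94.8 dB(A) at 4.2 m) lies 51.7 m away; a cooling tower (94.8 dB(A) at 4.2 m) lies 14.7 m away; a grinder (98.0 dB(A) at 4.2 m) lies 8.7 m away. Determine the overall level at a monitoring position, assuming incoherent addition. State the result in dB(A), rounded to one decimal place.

92.4 dB(A)

Apply inverse-square spreading to bring every level to the receiver, then sum 10^(L/10).
milling machine: 94.8 − 20·log₁₀(51.7/4.2) = 94.8 − 21.80 = 73.00 dB(A).
cooling tower: 94.8 − 20·log₁₀(14.7/4.2) = 94.8 − 10.88 = 83.92 dB(A).
grinder: 98.0 − 20·log₁₀(8.7/4.2) = 98.0 − 6.33 = 91.67 dB(A).
Σ 10^(L/10) = 1.737e+09 → L_total = 10·log₁₀(1.737e+09) = 92.40 dB(A).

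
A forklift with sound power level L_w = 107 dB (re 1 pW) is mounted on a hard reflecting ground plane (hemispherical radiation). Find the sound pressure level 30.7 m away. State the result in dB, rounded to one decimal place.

69.3 dB

Free-field hemispherical radiation: L_p = L_w − 10·log₁₀(2π·r²), r = 30.7 m.
2π·r² = 5922 m², 10·log₁₀ of that is 37.725 dB.
L_p = 107 − 37.725 = 69.28 dB.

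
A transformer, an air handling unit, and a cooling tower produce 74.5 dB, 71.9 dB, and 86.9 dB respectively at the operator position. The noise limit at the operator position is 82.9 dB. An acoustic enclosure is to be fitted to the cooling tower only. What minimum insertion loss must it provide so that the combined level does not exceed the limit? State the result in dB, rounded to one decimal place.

Fixed contribution from the other sources: Σ 10^(L/10) = 10^(74.5/10) + 10^(71.9/10) = 4.367e+07 (76.40 dB).
To meet 82.9 dB overall, the treated cooling tower may contribute at most 10^(82.9/10) − 4.367e+07 = 1.513e+08, i.e. 81.80 dB.
Required insertion loss = 86.9 − 81.80 = 5.10 dB.

5.1 dB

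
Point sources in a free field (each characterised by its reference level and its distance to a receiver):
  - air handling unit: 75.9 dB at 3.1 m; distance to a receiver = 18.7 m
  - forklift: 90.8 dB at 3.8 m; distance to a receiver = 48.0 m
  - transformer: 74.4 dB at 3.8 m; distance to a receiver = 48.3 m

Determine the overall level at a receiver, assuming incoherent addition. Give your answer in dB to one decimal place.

69.4 dB

Apply inverse-square spreading to bring every level to the receiver, then sum 10^(L/10).
air handling unit: 75.9 − 20·log₁₀(18.7/3.1) = 75.9 − 15.61 = 60.29 dB.
forklift: 90.8 − 20·log₁₀(48.0/3.8) = 90.8 − 22.03 = 68.77 dB.
transformer: 74.4 − 20·log₁₀(48.3/3.8) = 74.4 − 22.08 = 52.32 dB.
Σ 10^(L/10) = 8.775e+06 → L_total = 10·log₁₀(8.775e+06) = 69.43 dB.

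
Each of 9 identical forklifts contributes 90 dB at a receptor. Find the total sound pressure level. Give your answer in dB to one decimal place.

L_total = L₁ + 10·log₁₀ N for N identical incoherent sources.
L_total = 90 + 10·log₁₀(9) = 90 + 9.542 = 99.54 dB.

99.5 dB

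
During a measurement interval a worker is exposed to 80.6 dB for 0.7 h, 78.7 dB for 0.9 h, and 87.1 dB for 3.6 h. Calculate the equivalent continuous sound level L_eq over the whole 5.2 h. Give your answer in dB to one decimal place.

L_eq = 10·log₁₀[(1/T)·Σ tᵢ·10^(Lᵢ/10)] with T = 5.2 h.
Σ tᵢ·10^(Lᵢ/10) = 0.7·10^(80.6/10) + 0.9·10^(78.7/10) + 3.6·10^(87.1/10) = 1.993e+09.
L_eq = 10·log₁₀(1.993e+09/5.2) = 85.84 dB.

85.8 dB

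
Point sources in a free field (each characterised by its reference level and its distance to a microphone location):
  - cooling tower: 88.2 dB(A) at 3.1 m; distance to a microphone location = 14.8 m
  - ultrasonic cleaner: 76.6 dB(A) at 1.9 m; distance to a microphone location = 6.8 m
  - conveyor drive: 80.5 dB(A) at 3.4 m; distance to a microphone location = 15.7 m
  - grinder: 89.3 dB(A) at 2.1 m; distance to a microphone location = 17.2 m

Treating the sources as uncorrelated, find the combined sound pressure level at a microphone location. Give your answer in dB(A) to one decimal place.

77.0 dB(A)

Propagate each source to the receiver with L = L_ref − 20·log₁₀(r/r_ref), then add intensities.
cooling tower: 88.2 − 20·log₁₀(14.8/3.1) = 88.2 − 13.58 = 74.62 dB(A).
ultrasonic cleaner: 76.6 − 20·log₁₀(6.8/1.9) = 76.6 − 11.08 = 65.52 dB(A).
conveyor drive: 80.5 − 20·log₁₀(15.7/3.4) = 80.5 − 13.29 = 67.21 dB(A).
grinder: 89.3 − 20·log₁₀(17.2/2.1) = 89.3 − 18.27 = 71.03 dB(A).
Σ 10^(L/10) = 5.051e+07 → L_total = 10·log₁₀(5.051e+07) = 77.03 dB(A).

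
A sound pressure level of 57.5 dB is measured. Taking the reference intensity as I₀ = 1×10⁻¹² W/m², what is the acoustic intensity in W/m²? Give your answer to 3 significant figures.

L = 10·log₁₀(I/I₀) ⇒ I = I₀·10^(L/10) = 10⁻¹² × 10^5.75.

5.62e-07 W/m²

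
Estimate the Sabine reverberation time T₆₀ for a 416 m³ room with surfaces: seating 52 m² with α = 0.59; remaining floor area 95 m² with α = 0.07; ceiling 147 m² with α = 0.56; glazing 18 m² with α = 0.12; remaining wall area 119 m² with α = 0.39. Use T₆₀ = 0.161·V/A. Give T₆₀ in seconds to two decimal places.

0.40 s

Summing Sᵢαᵢ: 52·0.59 + 95·0.07 + 147·0.56 + 18·0.12 + 119·0.39 = 168.22 m².
T₆₀ = 0.161·V/A = 0.161·416/168.22 = 0.398 s.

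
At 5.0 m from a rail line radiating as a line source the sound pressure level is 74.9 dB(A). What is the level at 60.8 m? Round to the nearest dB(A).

64 dB(A)

Cylindrical spreading from a line source gives a 10·log₁₀(r₂/r₁) drop.
L₂ = 74.9 − 10·log₁₀(60.8/5.0) = 74.9 − 10.849 = 64.05 dB(A).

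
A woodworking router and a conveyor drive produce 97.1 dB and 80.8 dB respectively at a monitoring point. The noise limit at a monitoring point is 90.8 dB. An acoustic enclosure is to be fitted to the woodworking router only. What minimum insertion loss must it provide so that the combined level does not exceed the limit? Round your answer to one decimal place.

6.8 dB

Fixed contribution from the other source: Σ 10^(L/10) = 10^(80.8/10) = 1.202e+08 (80.80 dB).
To meet 90.8 dB overall, the treated woodworking router may contribute at most 10^(90.8/10) − 1.202e+08 = 1.082e+09, i.e. 90.34 dB.
Required insertion loss = 97.1 − 90.34 = 6.76 dB.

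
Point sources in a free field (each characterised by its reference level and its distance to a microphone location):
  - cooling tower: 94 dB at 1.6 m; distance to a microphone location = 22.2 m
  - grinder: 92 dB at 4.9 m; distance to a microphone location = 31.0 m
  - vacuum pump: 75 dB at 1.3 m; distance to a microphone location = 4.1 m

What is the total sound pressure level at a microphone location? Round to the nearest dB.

Propagate each source to the receiver with L = L_ref − 20·log₁₀(r/r_ref), then add intensities.
cooling tower: 94 − 20·log₁₀(22.2/1.6) = 94 − 22.84 = 71.16 dB.
grinder: 92 − 20·log₁₀(31.0/4.9) = 92 − 16.02 = 75.98 dB.
vacuum pump: 75 − 20·log₁₀(4.1/1.3) = 75 − 9.98 = 65.02 dB.
Σ 10^(L/10) = 5.582e+07 → L_total = 10·log₁₀(5.582e+07) = 77.47 dB.

77 dB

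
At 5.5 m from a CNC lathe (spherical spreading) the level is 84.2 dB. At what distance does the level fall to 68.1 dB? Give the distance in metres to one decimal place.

For a point source L₁ − L₂ = 20·log₁₀(r₂/r₁), so r₂ = r₁·10^((L₁−L₂)/20).
r₂ = 5.5·10^((84.2−68.1)/20) = 5.5·10^(16.1/20) = 35.10 m.

35.1 m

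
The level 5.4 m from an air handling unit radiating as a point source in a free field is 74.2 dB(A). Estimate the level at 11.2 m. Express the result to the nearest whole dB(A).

68 dB(A)

Spherical spreading from a point source gives a 20·log₁₀(r₂/r₁) drop.
L₂ = 74.2 − 20·log₁₀(11.2/5.4) = 74.2 − 6.336 = 67.86 dB(A).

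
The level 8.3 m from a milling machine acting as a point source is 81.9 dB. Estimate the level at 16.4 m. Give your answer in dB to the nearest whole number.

76 dB

Point-source attenuation: ΔL = 20·log₁₀(r₂/r₁) = 20·log₁₀(16.4/8.3) = 5.915 dB.
L₂ = 81.9 − 20·log₁₀(16.4/8.3) = 81.9 − 5.915 = 75.98 dB.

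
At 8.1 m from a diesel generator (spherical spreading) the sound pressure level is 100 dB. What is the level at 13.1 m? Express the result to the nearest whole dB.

96 dB

Spherical spreading from a point source gives a 20·log₁₀(r₂/r₁) drop.
L₂ = 100 − 20·log₁₀(13.1/8.1) = 100 − 4.176 = 95.82 dB.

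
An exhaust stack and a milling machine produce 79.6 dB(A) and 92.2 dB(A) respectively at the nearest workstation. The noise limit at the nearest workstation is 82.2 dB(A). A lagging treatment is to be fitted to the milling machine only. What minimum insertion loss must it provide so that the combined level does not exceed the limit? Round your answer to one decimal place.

13.5 dB

Fixed contribution from the other source: Σ 10^(L/10) = 10^(79.6/10) = 9.120e+07 (79.60 dB(A)).
To meet 82.2 dB(A) overall, the treated milling machine may contribute at most 10^(82.2/10) − 9.120e+07 = 7.476e+07, i.e. 78.74 dB(A).
So the milling machine must be reduced from 92.2 to 78.74 dB(A): IL = 13.46 dB.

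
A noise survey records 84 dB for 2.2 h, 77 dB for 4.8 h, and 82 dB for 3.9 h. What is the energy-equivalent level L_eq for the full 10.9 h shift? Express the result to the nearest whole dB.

81 dB

Weight each interval's intensity by its duration and average over T = 10.9 h:
Σ tᵢ·10^(Lᵢ/10) = 2.2·10^(84/10) + 4.8·10^(77/10) + 3.9·10^(82/10) = 1.411e+09.
L_eq = 10·log₁₀(1.411e+09/10.9) = 81.12 dB.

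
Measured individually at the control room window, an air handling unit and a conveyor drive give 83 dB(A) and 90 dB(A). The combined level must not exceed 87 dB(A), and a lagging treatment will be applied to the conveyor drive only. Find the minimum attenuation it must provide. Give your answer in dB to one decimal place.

Everything except the conveyor drive sums to 10^(83/10) = 1.995e+08 in linear terms, 83.00 dB(A).
The limit corresponds to 10^(87/10) = 5.012e+08; subtracting the fixed part leaves 3.017e+08 for the conveyor drive, i.e. 84.80 dB(A).
So the conveyor drive must be reduced from 90 to 84.80 dB(A): IL = 5.20 dB.

5.2 dB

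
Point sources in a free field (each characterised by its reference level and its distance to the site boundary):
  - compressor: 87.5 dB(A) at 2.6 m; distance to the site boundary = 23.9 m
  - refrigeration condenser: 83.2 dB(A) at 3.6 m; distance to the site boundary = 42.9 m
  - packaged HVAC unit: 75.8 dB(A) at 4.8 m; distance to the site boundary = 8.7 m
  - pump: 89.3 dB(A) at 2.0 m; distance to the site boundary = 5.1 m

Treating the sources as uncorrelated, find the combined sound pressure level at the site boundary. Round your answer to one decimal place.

Propagate each source to the receiver with L = L_ref − 20·log₁₀(r/r_ref), then add intensities.
compressor: 87.5 − 20·log₁₀(23.9/2.6) = 87.5 − 19.27 = 68.23 dB(A).
refrigeration condenser: 83.2 − 20·log₁₀(42.9/3.6) = 83.2 − 21.52 = 61.68 dB(A).
packaged HVAC unit: 75.8 − 20·log₁₀(8.7/4.8) = 75.8 − 5.17 = 70.63 dB(A).
pump: 89.3 − 20·log₁₀(5.1/2.0) = 89.3 − 8.13 = 81.17 dB(A).
Σ 10^(L/10) = 1.506e+08 → L_total = 10·log₁₀(1.506e+08) = 81.78 dB(A).

81.8 dB(A)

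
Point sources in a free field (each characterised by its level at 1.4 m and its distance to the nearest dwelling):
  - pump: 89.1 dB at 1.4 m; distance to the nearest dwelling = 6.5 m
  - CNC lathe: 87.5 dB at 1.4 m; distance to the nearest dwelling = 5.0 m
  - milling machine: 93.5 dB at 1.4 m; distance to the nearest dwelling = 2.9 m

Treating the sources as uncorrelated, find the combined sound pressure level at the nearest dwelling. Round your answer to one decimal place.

87.8 dB

First find each source's level at the receiver (point-source: −20·log₁₀(r/r_ref)), then combine on an intensity basis.
pump: 89.1 − 20·log₁₀(6.5/1.4) = 89.1 − 13.34 = 75.76 dB.
CNC lathe: 87.5 − 20·log₁₀(5.0/1.4) = 87.5 − 11.06 = 76.44 dB.
milling machine: 93.5 − 20·log₁₀(2.9/1.4) = 93.5 − 6.33 = 87.17 dB.
Σ 10^(L/10) = 6.035e+08 → L_total = 10·log₁₀(6.035e+08) = 87.81 dB.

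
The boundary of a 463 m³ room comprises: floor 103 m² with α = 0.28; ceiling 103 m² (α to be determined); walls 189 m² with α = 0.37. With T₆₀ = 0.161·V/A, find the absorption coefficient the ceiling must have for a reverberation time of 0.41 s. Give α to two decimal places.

A = 0.161·V/T₆₀ = 0.161·463/0.41 = 181.81 m² sabins.
Absorption from the other surfaces = 103·0.28 + 189·0.37 = 98.77 m², so the ceiling must supply 83.04 m² over 103 m².
α = 83.04/103 = 0.806.

0.81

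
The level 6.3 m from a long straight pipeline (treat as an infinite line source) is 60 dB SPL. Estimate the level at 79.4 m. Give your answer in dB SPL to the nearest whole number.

49 dB SPL

Line-source attenuation: ΔL = 10·log₁₀(r₂/r₁) = 10·log₁₀(79.4/6.3) = 11.005 dB.
L₂ = 60 − 10·log₁₀(79.4/6.3) = 60 − 11.005 = 49.00 dB SPL.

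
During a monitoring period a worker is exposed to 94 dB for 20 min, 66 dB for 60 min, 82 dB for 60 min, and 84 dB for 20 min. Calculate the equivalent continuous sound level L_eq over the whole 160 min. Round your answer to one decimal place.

The energy average is taken in the linear domain: L_eq = 10·log₁₀[(Σ tᵢ·10^(Lᵢ/10))/T], T = 160 min.
Σ tᵢ·10^(Lᵢ/10) = 20·10^(94/10) + 60·10^(66/10) + 60·10^(82/10) + 20·10^(84/10) = 6.501e+10.
L_eq = 10·log₁₀(6.501e+10/160) = 86.09 dB.

86.1 dB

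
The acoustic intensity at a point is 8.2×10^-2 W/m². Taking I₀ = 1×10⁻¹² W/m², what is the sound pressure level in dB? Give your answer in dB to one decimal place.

109.1 dB

L = 10·log₁₀(I/I₀) = 10·log₁₀(8.2×10^-2/10⁻¹²) = 10·log₁₀(8.2×10^10).
L = 10·(0.9138 + 10) = 109.14 dB.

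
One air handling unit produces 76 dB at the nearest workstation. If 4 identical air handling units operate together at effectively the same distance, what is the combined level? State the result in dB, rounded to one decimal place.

82.0 dB

N identical incoherent sources raise the level by 10·log₁₀ N.
L_total = 76 + 10·log₁₀(4) = 76 + 6.021 = 82.02 dB.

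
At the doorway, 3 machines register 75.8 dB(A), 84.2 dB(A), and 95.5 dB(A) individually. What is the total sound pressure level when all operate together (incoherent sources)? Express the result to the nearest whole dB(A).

96 dB(A)

For uncorrelated sources the intensities add, so convert each level to linear form, sum, and take 10·log₁₀ of the total.
Σ 10^(L/10) = 10^(75.8/10) + 10^(84.2/10) + 10^(95.5/10) = 3.849e+09.
L_total = 10·log₁₀(3.849e+09) = 95.85 dB(A).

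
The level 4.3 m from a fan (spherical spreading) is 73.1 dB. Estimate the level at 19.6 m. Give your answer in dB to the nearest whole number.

60 dB

Point-source attenuation: ΔL = 20·log₁₀(r₂/r₁) = 20·log₁₀(19.6/4.3) = 13.176 dB.
L₂ = 73.1 − 20·log₁₀(19.6/4.3) = 73.1 − 13.176 = 59.92 dB.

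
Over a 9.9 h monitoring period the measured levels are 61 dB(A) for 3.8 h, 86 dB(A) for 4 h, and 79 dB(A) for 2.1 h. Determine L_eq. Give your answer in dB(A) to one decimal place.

82.5 dB(A)

L_eq = 10·log₁₀[(1/T)·Σ tᵢ·10^(Lᵢ/10)] with T = 9.9 h.
Σ tᵢ·10^(Lᵢ/10) = 3.8·10^(61/10) + 4·10^(86/10) + 2.1·10^(79/10) = 1.764e+09.
L_eq = 10·log₁₀(1.764e+09/9.9) = 82.51 dB(A).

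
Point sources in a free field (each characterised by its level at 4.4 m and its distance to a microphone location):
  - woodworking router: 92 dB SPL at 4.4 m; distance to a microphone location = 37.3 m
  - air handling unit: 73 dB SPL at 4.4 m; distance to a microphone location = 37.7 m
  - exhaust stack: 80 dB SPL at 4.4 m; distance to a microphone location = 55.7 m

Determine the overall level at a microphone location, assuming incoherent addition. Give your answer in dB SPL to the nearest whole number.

Propagate each source to the receiver with L = L_ref − 20·log₁₀(r/r_ref), then add intensities.
woodworking router: 92 − 20·log₁₀(37.3/4.4) = 92 − 18.57 = 73.43 dB SPL.
air handling unit: 73 − 20·log₁₀(37.7/4.4) = 73 − 18.66 = 54.34 dB SPL.
exhaust stack: 80 − 20·log₁₀(55.7/4.4) = 80 − 22.05 = 57.95 dB SPL.
Σ 10^(L/10) = 2.295e+07 → L_total = 10·log₁₀(2.295e+07) = 73.61 dB SPL.

74 dB SPL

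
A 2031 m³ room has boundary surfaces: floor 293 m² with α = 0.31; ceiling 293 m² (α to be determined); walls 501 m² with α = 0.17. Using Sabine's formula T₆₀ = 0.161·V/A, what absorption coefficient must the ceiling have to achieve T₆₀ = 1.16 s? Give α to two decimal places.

Required total absorption A = 0.161·2031/1.16 = 281.89 m².
Absorption from the other surfaces = 293·0.31 + 501·0.17 = 176.00 m², so the ceiling must supply 105.89 m² over 293 m².
α = 105.89/293 = 0.361.

0.36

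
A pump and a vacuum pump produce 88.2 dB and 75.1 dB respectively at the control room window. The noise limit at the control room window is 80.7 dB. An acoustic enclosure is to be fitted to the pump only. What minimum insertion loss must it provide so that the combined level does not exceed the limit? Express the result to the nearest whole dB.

9 dB

The untreated sources together contribute 10^(75.1/10) = 3.236e+07, i.e. 75.10 dB.
The limit corresponds to 10^(80.7/10) = 1.175e+08; subtracting the fixed part leaves 8.513e+07 for the pump, i.e. 79.30 dB.
So the pump must be reduced from 88.2 to 79.30 dB: IL = 8.90 dB.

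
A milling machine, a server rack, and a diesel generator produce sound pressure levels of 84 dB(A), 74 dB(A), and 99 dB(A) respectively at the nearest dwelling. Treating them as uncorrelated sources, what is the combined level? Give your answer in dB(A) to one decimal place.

99.1 dB(A)

Incoherent sources combine by intensity addition: L_total = 10·log₁₀(Σ 10^(L_i/10)).
Σ 10^(L/10) = 10^(84/10) + 10^(74/10) + 10^(99/10) = 8.220e+09.
L_total = 10·log₁₀(8.220e+09) = 99.15 dB(A).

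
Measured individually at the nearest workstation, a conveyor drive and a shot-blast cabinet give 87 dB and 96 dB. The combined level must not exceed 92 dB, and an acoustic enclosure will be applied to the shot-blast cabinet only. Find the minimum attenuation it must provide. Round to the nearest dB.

Everything except the shot-blast cabinet sums to 10^(87/10) = 5.012e+08 in linear terms, 87.00 dB.
The limit corresponds to 10^(92/10) = 1.585e+09; subtracting the fixed part leaves 1.084e+09 for the shot-blast cabinet, i.e. 90.35 dB.
Required insertion loss = 96 − 90.35 = 5.65 dB.

6 dB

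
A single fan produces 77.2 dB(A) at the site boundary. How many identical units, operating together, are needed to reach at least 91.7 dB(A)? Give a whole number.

N identical sources give L₁ + 10·log₁₀ N, so require 10·log₁₀ N ≥ 91.7 − 77.2 = 14.5 dB.
N ≥ 10^(14.5/10) = 28.184, so N = 29.

29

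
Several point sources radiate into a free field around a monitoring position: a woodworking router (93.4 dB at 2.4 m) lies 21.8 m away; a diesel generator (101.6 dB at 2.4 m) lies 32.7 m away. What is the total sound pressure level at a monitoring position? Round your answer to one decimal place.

Apply inverse-square spreading to bring every level to the receiver, then sum 10^(L/10).
woodworking router: 93.4 − 20·log₁₀(21.8/2.4) = 93.4 − 19.16 = 74.24 dB.
diesel generator: 101.6 − 20·log₁₀(32.7/2.4) = 101.6 − 22.69 = 78.91 dB.
Σ 10^(L/10) = 1.044e+08 → L_total = 10·log₁₀(1.044e+08) = 80.19 dB.

80.2 dB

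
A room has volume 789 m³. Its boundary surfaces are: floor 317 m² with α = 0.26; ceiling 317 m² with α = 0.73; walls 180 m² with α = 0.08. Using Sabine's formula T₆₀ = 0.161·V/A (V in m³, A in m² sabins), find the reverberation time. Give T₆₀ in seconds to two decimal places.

Total absorption A = 317·0.26 + 317·0.73 + 180·0.08 = 328.23 m² sabins.
T₆₀ = 0.161 × 789 / 328.23 = 0.387 s.

0.39 s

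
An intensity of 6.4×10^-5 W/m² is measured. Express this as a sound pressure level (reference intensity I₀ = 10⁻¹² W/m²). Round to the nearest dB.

I/I₀ = 6.4×10^-5/10⁻¹² = 6.4×10^7, and L = 10·log₁₀(I/I₀).
L = 10·(0.8062 + 7) = 78.06 dB.

78 dB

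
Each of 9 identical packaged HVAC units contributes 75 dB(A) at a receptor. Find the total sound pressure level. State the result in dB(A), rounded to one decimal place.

L_total = L₁ + 10·log₁₀ N for N identical incoherent sources.
L_total = 75 + 10·log₁₀(9) = 75 + 9.542 = 84.54 dB(A).

84.5 dB(A)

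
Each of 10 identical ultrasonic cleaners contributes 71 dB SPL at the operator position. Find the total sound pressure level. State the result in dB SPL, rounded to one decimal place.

With 10 equal, uncorrelated contributions the intensity is 10× that of one unit, giving a rise of 10·log₁₀ 10.
L_total = 71 + 10·log₁₀(10) = 71 + 10.000 = 81.00 dB SPL.

81.0 dB SPL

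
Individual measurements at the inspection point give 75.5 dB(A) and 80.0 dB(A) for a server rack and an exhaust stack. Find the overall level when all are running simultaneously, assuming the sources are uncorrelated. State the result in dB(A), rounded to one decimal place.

81.3 dB(A)

For uncorrelated sources the intensities add, so convert each level to linear form, sum, and take 10·log₁₀ of the total.
Σ 10^(L/10) = 10^(75.5/10) + 10^(80.0/10) = 1.355e+08.
L_total = 10·log₁₀(1.355e+08) = 81.32 dB(A).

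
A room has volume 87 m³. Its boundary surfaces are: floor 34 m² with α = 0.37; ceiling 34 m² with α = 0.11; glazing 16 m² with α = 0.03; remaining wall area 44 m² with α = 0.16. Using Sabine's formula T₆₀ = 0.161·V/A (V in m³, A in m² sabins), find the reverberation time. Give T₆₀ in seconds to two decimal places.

0.59 s

Summing Sᵢαᵢ: 34·0.37 + 34·0.11 + 16·0.03 + 44·0.16 = 23.84 m².
T₆₀ = 0.161 × 87 / 23.84 = 0.588 s.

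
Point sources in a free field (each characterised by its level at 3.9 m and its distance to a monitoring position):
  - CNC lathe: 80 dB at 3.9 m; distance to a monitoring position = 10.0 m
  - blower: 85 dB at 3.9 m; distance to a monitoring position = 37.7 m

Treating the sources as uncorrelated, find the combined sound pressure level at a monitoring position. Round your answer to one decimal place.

72.7 dB

Apply inverse-square spreading to bring every level to the receiver, then sum 10^(L/10).
CNC lathe: 80 − 20·log₁₀(10.0/3.9) = 80 − 8.18 = 71.82 dB.
blower: 85 − 20·log₁₀(37.7/3.9) = 85 − 19.71 = 65.29 dB.
Σ 10^(L/10) = 1.859e+07 → L_total = 10·log₁₀(1.859e+07) = 72.69 dB.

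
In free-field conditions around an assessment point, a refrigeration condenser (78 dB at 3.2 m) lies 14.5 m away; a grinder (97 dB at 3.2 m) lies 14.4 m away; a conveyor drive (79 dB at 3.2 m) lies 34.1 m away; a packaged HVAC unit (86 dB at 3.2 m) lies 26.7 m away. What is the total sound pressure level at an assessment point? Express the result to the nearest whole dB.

Propagate each source to the receiver with L = L_ref − 20·log₁₀(r/r_ref), then add intensities.
refrigeration condenser: 78 − 20·log₁₀(14.5/3.2) = 78 − 13.12 = 64.88 dB.
grinder: 97 − 20·log₁₀(14.4/3.2) = 97 − 13.06 = 83.94 dB.
conveyor drive: 79 − 20·log₁₀(34.1/3.2) = 79 − 20.55 = 58.45 dB.
packaged HVAC unit: 86 − 20·log₁₀(26.7/3.2) = 86 − 18.43 = 67.57 dB.
Σ 10^(L/10) = 2.570e+08 → L_total = 10·log₁₀(2.570e+08) = 84.10 dB.

84 dB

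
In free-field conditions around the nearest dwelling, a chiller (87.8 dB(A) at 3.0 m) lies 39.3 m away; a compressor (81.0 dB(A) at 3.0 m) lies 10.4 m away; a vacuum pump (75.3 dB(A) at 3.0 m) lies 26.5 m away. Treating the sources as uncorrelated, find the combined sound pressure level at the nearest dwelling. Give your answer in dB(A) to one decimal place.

Propagate each source to the receiver with L = L_ref − 20·log₁₀(r/r_ref), then add intensities.
chiller: 87.8 − 20·log₁₀(39.3/3.0) = 87.8 − 22.35 = 65.45 dB(A).
compressor: 81.0 − 20·log₁₀(10.4/3.0) = 81.0 − 10.80 = 70.20 dB(A).
vacuum pump: 75.3 − 20·log₁₀(26.5/3.0) = 75.3 − 18.92 = 56.38 dB(A).
Σ 10^(L/10) = 1.442e+07 → L_total = 10·log₁₀(1.442e+07) = 71.59 dB(A).

71.6 dB(A)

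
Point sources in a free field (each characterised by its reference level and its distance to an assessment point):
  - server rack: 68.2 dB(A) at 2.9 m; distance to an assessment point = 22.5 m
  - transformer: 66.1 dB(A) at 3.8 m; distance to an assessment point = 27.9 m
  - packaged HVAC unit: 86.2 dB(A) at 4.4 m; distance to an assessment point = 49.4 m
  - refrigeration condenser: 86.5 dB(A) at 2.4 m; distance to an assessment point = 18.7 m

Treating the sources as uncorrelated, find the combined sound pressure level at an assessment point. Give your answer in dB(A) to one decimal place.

70.4 dB(A)

Apply inverse-square spreading to bring every level to the receiver, then sum 10^(L/10).
server rack: 68.2 − 20·log₁₀(22.5/2.9) = 68.2 − 17.80 = 50.40 dB(A).
transformer: 66.1 − 20·log₁₀(27.9/3.8) = 66.1 − 17.32 = 48.78 dB(A).
packaged HVAC unit: 86.2 − 20·log₁₀(49.4/4.4) = 86.2 − 21.01 = 65.19 dB(A).
refrigeration condenser: 86.5 − 20·log₁₀(18.7/2.4) = 86.5 − 17.83 = 68.67 dB(A).
Σ 10^(L/10) = 1.085e+07 → L_total = 10·log₁₀(1.085e+07) = 70.35 dB(A).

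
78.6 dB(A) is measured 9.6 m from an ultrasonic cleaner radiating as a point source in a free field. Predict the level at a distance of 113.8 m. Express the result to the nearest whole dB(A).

57 dB(A)

Spherical spreading from a point source gives a 20·log₁₀(r₂/r₁) drop.
L₂ = 78.6 − 20·log₁₀(113.8/9.6) = 78.6 − 21.477 = 57.12 dB(A).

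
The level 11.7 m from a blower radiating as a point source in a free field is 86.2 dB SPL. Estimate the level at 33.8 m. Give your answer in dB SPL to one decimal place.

For a point source, L₂ = L₁ − 20·log₁₀(r₂/r₁).
L₂ = 86.2 − 20·log₁₀(33.8/11.7) = 86.2 − 9.215 = 76.99 dB SPL.

77.0 dB SPL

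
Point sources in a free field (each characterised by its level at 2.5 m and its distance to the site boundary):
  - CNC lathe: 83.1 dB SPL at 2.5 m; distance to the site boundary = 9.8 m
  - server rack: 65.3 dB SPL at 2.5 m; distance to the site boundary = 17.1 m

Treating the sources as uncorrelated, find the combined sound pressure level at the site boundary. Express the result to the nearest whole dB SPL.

71 dB SPL

First find each source's level at the receiver (point-source: −20·log₁₀(r/r_ref)), then combine on an intensity basis.
CNC lathe: 83.1 − 20·log₁₀(9.8/2.5) = 83.1 − 11.87 = 71.23 dB SPL.
server rack: 65.3 − 20·log₁₀(17.1/2.5) = 65.3 − 16.70 = 48.60 dB SPL.
Σ 10^(L/10) = 1.336e+07 → L_total = 10·log₁₀(1.336e+07) = 71.26 dB SPL.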